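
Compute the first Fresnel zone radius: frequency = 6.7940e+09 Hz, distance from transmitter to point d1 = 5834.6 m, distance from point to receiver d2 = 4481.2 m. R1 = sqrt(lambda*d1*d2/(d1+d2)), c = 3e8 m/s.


lambda = c / f = 3.0000e+08 / 6.7940e+09 = 0.04415661 m
R1 = sqrt(0.04415661 * 5834.6 * 4481.2 / (5834.6 + 4481.2)) = 10.58 m

10.58 m


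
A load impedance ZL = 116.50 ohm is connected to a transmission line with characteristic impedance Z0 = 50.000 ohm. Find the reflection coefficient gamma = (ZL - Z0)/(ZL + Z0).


gamma = (116.50 - 50.000) / (116.50 + 50.000) = 0.3994

0.3994


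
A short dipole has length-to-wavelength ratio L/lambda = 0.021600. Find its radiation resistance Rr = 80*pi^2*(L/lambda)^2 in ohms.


Rr = 80 * pi^2 * (0.021600)^2 = 80 * 9.869604 * 4.665600e-04 = 0.3684 ohm

0.3684 ohm


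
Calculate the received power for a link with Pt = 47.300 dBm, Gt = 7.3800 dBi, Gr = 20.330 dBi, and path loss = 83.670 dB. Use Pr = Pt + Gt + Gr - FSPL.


Pr = 47.300 + 7.3800 + 20.330 - 83.670 = -8.66 dBm

-8.66 dBm


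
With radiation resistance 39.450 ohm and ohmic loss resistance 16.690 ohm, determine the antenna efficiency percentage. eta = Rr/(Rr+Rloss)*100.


eta = 39.450 / (39.450 + 16.690) * 100 = 70.27%

70.27%


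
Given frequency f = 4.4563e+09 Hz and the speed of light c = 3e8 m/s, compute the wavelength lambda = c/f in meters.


lambda = c / f = 3.0000e+08 / 4.4563e+09 = 0.06732 m

0.06732 m


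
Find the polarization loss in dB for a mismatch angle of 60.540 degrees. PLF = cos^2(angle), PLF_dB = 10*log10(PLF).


PLF_linear = cos^2(60.540 deg) = 0.2418828
PLF_dB = 10 * log10(0.2418828) = -6.164 dB

-6.164 dB


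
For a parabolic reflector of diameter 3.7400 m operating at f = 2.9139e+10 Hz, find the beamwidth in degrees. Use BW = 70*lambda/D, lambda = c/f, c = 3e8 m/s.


lambda = c / f = 3.0000e+08 / 2.9139e+10 = 0.01029548 m
BW = 70 * 0.01029548 / 3.7400 = 0.1927 deg

0.1927 deg


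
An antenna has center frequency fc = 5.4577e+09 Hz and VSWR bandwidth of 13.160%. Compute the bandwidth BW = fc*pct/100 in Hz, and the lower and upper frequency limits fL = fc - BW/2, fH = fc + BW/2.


BW = 5.4577e+09 * 13.160/100 = 7.182333e+08 Hz
fL = 5.4577e+09 - 7.182333e+08/2 = 5.099e+09 Hz
fH = 5.4577e+09 + 7.182333e+08/2 = 5.817e+09 Hz

BW=7.182e+08 Hz, fL=5.099e+09 Hz, fH=5.817e+09 Hz


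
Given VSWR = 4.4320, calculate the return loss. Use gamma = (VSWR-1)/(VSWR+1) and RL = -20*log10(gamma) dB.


gamma = (4.4320 - 1) / (4.4320 + 1) = 0.6318115
RL = -20 * log10(0.6318115) = 3.988 dB

3.988 dB


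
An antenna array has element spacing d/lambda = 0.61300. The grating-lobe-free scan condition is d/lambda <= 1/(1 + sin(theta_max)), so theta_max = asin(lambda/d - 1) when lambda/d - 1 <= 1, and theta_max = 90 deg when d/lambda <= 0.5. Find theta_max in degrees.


lambda/d - 1 = 1/0.61300 - 1 = 0.6313214
theta_max = asin(0.6313214) = 39.15 deg

39.15 deg


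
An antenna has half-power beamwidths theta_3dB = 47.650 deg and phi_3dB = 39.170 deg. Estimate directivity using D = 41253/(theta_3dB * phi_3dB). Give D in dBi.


D_linear = 41253 / (47.650 * 39.170) = 22.10238
D_dBi = 10 * log10(22.10238) = 13.44 dBi

13.44 dBi


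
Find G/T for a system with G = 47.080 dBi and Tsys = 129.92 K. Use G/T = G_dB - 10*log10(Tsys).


G/T = 47.080 - 10*log10(129.92) = 47.080 - 21.13676 = 25.94 dB/K

25.94 dB/K


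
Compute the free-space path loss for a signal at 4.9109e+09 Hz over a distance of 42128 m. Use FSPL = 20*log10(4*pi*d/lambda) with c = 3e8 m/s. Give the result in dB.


lambda = c / f = 3.0000e+08 / 4.9109e+09 = 0.06108860 m
FSPL = 20 * log10(4*pi*42128/0.06108860) = 138.8 dB

138.8 dB


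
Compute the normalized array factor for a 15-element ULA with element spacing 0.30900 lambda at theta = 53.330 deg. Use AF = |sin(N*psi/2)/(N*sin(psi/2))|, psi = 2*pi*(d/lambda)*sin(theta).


psi = 2*pi*0.30900*sin(53.330 deg) = 1.557258 rad
AF = |sin(15*1.557258/2) / (15*sin(1.557258/2))| = 0.07358

0.07358


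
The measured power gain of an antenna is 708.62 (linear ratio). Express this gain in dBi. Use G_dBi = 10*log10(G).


G_dBi = 10 * log10(708.62) = 28.50 dBi

28.50 dBi


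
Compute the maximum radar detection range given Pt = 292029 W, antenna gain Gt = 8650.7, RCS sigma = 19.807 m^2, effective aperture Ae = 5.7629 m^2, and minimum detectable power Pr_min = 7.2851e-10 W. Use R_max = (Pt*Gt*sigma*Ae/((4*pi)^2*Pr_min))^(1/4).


R^4 = 292029*8650.7*19.807*5.7629 / ((4*pi)^2 * 7.2851e-10) = 2.506581e+18
R_max = 2.506581e+18^0.25 = 39790 m

39790 m


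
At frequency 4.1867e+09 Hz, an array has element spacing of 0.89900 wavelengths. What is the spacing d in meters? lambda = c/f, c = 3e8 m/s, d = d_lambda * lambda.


lambda = c / f = 3.0000e+08 / 4.1867e+09 = 0.07165548 m
d = 0.89900 * 0.07165548 = 0.06442 m

0.06442 m


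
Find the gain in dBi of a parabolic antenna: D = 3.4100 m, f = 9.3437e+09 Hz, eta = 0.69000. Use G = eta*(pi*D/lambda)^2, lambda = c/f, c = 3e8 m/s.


lambda = c / f = 3.0000e+08 / 9.3437e+09 = 0.03210720 m
G_linear = 0.69000 * (pi * 3.4100 / 0.03210720)^2 = 76816.18
G_dBi = 10 * log10(76816.18) = 48.85 dBi

48.85 dBi


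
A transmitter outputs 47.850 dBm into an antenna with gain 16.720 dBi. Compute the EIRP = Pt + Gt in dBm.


EIRP = Pt + Gt = 47.850 + 16.720 = 64.57 dBm

64.57 dBm


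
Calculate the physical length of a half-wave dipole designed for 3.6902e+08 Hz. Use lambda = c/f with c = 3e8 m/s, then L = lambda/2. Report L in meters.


lambda = c / f = 3.0000e+08 / 3.6902e+08 = 0.8129641 m
L = lambda / 2 = 0.8129641 / 2 = 0.4065 m

0.4065 m


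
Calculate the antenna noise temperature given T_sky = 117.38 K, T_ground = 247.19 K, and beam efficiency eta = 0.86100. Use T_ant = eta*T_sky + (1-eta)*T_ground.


T_ant = 0.86100 * 117.38 + (1 - 0.86100) * 247.19 = 135.4 K

135.4 K


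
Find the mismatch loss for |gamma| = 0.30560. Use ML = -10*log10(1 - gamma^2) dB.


ML = -10 * log10(1 - 0.30560^2) = -10 * log10(0.90660864) = 0.4258 dB

0.4258 dB


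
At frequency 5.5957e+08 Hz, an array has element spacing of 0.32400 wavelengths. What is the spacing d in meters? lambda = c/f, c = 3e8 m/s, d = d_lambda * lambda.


lambda = c / f = 3.0000e+08 / 5.5957e+08 = 0.5361260 m
d = 0.32400 * 0.5361260 = 0.1737 m

0.1737 m


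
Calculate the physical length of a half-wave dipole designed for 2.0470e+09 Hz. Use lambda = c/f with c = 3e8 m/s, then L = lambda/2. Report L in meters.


lambda = c / f = 3.0000e+08 / 2.0470e+09 = 0.1465559 m
L = lambda / 2 = 0.1465559 / 2 = 0.07328 m

0.07328 m


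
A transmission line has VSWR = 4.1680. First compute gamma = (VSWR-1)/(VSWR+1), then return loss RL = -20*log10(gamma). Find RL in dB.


gamma = (4.1680 - 1) / (4.1680 + 1) = 0.6130031
RL = -20 * log10(0.6130031) = 4.251 dB

4.251 dB


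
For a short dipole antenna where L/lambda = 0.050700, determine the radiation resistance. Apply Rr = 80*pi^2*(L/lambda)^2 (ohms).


Rr = 80 * pi^2 * (0.050700)^2 = 80 * 9.869604 * 2.570490e-03 = 2.030 ohm

2.030 ohm


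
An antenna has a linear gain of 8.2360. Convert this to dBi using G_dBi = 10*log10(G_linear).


G_dBi = 10 * log10(8.2360) = 9.157 dBi

9.157 dBi


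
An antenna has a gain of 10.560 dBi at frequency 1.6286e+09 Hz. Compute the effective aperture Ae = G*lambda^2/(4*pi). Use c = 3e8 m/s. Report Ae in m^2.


lambda = c / f = 3.0000e+08 / 1.6286e+09 = 0.1842073 m
G_linear = 10^(10.560/10) = 11.37627
Ae = G_linear * lambda^2 / (4*pi) = 11.37627 * 0.1842073^2 / (4*pi) = 0.03072 m^2

0.03072 m^2


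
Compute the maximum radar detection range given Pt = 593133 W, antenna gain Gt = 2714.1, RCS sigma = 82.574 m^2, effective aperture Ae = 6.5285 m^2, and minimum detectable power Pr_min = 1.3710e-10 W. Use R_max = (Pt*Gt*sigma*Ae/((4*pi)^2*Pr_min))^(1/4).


R^4 = 593133*2714.1*82.574*6.5285 / ((4*pi)^2 * 1.3710e-10) = 4.008459e+19
R_max = 4.008459e+19^0.25 = 79569 m

79569 m


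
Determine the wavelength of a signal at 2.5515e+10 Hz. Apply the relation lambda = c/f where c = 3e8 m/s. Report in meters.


lambda = c / f = 3.0000e+08 / 2.5515e+10 = 0.01176 m

0.01176 m


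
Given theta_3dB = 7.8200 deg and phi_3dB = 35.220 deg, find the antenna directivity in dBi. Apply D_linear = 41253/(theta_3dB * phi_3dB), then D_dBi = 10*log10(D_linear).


D_linear = 41253 / (7.8200 * 35.220) = 149.7819
D_dBi = 10 * log10(149.7819) = 21.75 dBi

21.75 dBi


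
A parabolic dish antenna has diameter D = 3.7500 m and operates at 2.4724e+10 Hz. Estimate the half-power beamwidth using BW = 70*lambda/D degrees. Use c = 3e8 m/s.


lambda = c / f = 3.0000e+08 / 2.4724e+10 = 0.01213396 m
BW = 70 * 0.01213396 / 3.7500 = 0.2265 deg

0.2265 deg


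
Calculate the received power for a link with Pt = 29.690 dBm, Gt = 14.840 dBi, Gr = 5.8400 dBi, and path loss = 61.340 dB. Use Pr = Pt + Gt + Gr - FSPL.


Pr = 29.690 + 14.840 + 5.8400 - 61.340 = -10.97 dBm

-10.97 dBm


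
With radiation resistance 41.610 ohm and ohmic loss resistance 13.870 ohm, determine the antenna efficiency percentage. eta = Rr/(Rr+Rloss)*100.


eta = 41.610 / (41.610 + 13.870) * 100 = 75.00%

75.00%


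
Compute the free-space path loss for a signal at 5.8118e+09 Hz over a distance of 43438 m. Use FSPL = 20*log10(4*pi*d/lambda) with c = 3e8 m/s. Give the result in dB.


lambda = c / f = 3.0000e+08 / 5.8118e+09 = 0.05161912 m
FSPL = 20 * log10(4*pi*43438/0.05161912) = 140.5 dB

140.5 dB


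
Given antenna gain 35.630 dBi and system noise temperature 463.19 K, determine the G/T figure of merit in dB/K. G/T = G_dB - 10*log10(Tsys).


G/T = 35.630 - 10*log10(463.19) = 35.630 - 26.65759 = 8.972 dB/K

8.972 dB/K


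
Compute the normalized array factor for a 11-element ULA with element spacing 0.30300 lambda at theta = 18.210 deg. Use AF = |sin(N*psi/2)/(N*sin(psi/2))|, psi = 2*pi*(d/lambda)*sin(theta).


psi = 2*pi*0.30300*sin(18.210 deg) = 0.5949405 rad
AF = |sin(11*0.5949405/2) / (11*sin(0.5949405/2))| = 0.04039

0.04039


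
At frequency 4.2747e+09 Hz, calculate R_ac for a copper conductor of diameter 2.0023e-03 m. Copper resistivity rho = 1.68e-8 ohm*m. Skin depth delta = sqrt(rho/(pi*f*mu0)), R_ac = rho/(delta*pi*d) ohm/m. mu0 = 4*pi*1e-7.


delta = sqrt(1.68e-8 / (pi * 4.2747e+09 * 4*pi*1e-7)) = 9.977505e-07 m
R_ac = 1.68e-8 / (9.977505e-07 * pi * 2.0023e-03) = 2.677 ohm/m

2.677 ohm/m


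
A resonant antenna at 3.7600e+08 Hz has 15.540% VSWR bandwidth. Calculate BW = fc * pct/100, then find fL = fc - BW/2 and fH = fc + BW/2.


BW = 3.7600e+08 * 15.540/100 = 5.843040e+07 Hz
fL = 3.7600e+08 - 5.843040e+07/2 = 3.468e+08 Hz
fH = 3.7600e+08 + 5.843040e+07/2 = 4.052e+08 Hz

BW=5.843e+07 Hz, fL=3.468e+08 Hz, fH=4.052e+08 Hz


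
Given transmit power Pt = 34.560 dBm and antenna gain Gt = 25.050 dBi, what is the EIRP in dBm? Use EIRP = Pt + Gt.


EIRP = Pt + Gt = 34.560 + 25.050 = 59.61 dBm

59.61 dBm


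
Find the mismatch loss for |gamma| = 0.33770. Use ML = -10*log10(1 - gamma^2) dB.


ML = -10 * log10(1 - 0.33770^2) = -10 * log10(0.88595871) = 0.5259 dB

0.5259 dB


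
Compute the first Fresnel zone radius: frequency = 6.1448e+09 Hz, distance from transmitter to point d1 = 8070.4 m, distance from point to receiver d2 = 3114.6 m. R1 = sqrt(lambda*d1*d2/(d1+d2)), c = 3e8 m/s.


lambda = c / f = 3.0000e+08 / 6.1448e+09 = 0.04882177 m
R1 = sqrt(0.04882177 * 8070.4 * 3114.6 / (8070.4 + 3114.6)) = 10.47 m

10.47 m


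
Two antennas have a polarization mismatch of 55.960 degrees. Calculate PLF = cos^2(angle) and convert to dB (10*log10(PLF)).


PLF_linear = cos^2(55.960 deg) = 0.3133442
PLF_dB = 10 * log10(0.3133442) = -5.040 dB

-5.040 dB


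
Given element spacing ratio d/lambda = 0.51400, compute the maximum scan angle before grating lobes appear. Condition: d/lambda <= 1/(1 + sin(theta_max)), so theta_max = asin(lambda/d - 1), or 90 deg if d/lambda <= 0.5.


lambda/d - 1 = 1/0.51400 - 1 = 0.9455253
theta_max = asin(0.9455253) = 71.00 deg

71.00 deg


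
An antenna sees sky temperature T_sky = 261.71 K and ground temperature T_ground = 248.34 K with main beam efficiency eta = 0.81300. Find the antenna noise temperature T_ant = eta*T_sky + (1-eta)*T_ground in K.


T_ant = 0.81300 * 261.71 + (1 - 0.81300) * 248.34 = 259.2 K

259.2 K


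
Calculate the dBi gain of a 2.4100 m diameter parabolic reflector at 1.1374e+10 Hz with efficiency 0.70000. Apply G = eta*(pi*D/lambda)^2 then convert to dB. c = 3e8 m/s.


lambda = c / f = 3.0000e+08 / 1.1374e+10 = 0.02637595 m
G_linear = 0.70000 * (pi * 2.4100 / 0.02637595)^2 = 57678.72
G_dBi = 10 * log10(57678.72) = 47.61 dBi

47.61 dBi


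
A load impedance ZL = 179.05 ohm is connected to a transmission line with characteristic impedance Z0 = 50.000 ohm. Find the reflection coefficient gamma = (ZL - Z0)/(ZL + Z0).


gamma = (179.05 - 50.000) / (179.05 + 50.000) = 0.5634

0.5634


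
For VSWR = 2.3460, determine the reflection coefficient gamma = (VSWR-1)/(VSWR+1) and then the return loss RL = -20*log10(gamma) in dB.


gamma = (2.3460 - 1) / (2.3460 + 1) = 0.4022714
RL = -20 * log10(0.4022714) = 7.910 dB

7.910 dB


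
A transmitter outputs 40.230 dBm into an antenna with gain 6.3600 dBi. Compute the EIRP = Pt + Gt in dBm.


EIRP = Pt + Gt = 40.230 + 6.3600 = 46.59 dBm

46.59 dBm


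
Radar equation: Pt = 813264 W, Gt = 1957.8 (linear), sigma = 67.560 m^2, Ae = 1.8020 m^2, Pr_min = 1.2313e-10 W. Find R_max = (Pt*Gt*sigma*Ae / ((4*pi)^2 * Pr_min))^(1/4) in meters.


R^4 = 813264*1957.8*67.560*1.8020 / ((4*pi)^2 * 1.2313e-10) = 9.969209e+18
R_max = 9.969209e+18^0.25 = 56191 m

56191 m


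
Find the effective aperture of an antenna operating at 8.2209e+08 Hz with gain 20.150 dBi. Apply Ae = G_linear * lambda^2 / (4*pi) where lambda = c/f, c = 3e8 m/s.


lambda = c / f = 3.0000e+08 / 8.2209e+08 = 0.3649235 m
G_linear = 10^(20.150/10) = 103.5142
Ae = G_linear * lambda^2 / (4*pi) = 103.5142 * 0.3649235^2 / (4*pi) = 1.097 m^2

1.097 m^2


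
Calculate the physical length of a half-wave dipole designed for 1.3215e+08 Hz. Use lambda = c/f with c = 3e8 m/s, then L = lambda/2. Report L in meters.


lambda = c / f = 3.0000e+08 / 1.3215e+08 = 2.270148 m
L = lambda / 2 = 2.270148 / 2 = 1.135 m

1.135 m


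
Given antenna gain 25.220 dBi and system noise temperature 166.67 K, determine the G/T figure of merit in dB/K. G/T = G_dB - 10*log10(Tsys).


G/T = 25.220 - 10*log10(166.67) = 25.220 - 22.21857 = 3.001 dB/K

3.001 dB/K


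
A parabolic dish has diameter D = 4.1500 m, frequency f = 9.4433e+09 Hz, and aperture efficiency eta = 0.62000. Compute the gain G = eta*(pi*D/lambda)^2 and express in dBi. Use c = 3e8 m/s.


lambda = c / f = 3.0000e+08 / 9.4433e+09 = 0.03176856 m
G_linear = 0.62000 * (pi * 4.1500 / 0.03176856)^2 = 104422.1
G_dBi = 10 * log10(104422.1) = 50.19 dBi

50.19 dBi


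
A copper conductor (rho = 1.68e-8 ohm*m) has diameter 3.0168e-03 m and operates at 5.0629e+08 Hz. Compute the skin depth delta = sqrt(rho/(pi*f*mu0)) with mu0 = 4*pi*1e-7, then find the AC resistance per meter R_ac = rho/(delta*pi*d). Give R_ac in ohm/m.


delta = sqrt(1.68e-8 / (pi * 5.0629e+08 * 4*pi*1e-7)) = 2.899179e-06 m
R_ac = 1.68e-8 / (2.899179e-06 * pi * 3.0168e-03) = 0.6114 ohm/m

0.6114 ohm/m


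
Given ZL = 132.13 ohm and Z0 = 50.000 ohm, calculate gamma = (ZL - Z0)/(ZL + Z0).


gamma = (132.13 - 50.000) / (132.13 + 50.000) = 0.4509

0.4509


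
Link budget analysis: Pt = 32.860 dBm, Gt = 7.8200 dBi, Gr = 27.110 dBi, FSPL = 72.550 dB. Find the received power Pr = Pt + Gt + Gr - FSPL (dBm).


Pr = 32.860 + 7.8200 + 27.110 - 72.550 = -4.76 dBm

-4.76 dBm


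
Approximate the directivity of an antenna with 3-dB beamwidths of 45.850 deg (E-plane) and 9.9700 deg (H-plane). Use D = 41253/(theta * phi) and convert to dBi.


D_linear = 41253 / (45.850 * 9.9700) = 90.24456
D_dBi = 10 * log10(90.24456) = 19.55 dBi

19.55 dBi


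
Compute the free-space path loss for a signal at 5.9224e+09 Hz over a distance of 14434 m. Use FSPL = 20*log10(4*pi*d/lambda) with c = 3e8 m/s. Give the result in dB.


lambda = c / f = 3.0000e+08 / 5.9224e+09 = 0.05065514 m
FSPL = 20 * log10(4*pi*14434/0.05065514) = 131.1 dB

131.1 dB


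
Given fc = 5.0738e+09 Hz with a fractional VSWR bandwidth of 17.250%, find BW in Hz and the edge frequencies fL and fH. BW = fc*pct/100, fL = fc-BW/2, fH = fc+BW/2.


BW = 5.0738e+09 * 17.250/100 = 8.752305e+08 Hz
fL = 5.0738e+09 - 8.752305e+08/2 = 4.636e+09 Hz
fH = 5.0738e+09 + 8.752305e+08/2 = 5.511e+09 Hz

BW=8.752e+08 Hz, fL=4.636e+09 Hz, fH=5.511e+09 Hz


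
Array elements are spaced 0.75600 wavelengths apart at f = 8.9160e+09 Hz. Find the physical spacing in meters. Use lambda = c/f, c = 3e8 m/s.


lambda = c / f = 3.0000e+08 / 8.9160e+09 = 0.03364738 m
d = 0.75600 * 0.03364738 = 0.02544 m

0.02544 m


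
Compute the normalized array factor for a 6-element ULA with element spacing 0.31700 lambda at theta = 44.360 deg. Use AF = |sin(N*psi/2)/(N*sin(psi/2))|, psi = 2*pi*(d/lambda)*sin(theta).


psi = 2*pi*0.31700*sin(44.360 deg) = 1.392574 rad
AF = |sin(6*1.392574/2) / (6*sin(1.392574/2))| = 0.2236

0.2236


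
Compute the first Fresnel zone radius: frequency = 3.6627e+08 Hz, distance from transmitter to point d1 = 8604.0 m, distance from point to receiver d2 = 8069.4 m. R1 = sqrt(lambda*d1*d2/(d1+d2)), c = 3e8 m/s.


lambda = c / f = 3.0000e+08 / 3.6627e+08 = 0.8190679 m
R1 = sqrt(0.8190679 * 8604.0 * 8069.4 / (8604.0 + 8069.4)) = 58.40 m

58.40 m


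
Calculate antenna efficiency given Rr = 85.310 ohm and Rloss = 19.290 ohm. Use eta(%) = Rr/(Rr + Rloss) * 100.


eta = 85.310 / (85.310 + 19.290) * 100 = 81.56%

81.56%


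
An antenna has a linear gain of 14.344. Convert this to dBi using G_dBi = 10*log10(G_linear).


G_dBi = 10 * log10(14.344) = 11.57 dBi

11.57 dBi


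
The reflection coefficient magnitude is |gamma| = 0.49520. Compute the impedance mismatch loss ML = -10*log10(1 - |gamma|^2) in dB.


ML = -10 * log10(1 - 0.49520^2) = -10 * log10(0.75477696) = 1.222 dB

1.222 dB


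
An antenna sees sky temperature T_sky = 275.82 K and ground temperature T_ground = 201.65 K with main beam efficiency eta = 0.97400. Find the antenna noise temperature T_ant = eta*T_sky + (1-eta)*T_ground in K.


T_ant = 0.97400 * 275.82 + (1 - 0.97400) * 201.65 = 273.9 K

273.9 K


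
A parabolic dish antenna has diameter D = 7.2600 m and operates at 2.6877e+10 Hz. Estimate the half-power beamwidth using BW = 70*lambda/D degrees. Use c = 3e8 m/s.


lambda = c / f = 3.0000e+08 / 2.6877e+10 = 0.01116196 m
BW = 70 * 0.01116196 / 7.2600 = 0.1076 deg

0.1076 deg


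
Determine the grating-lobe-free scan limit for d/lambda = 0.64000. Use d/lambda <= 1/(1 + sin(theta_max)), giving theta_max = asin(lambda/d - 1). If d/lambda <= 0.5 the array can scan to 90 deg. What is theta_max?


lambda/d - 1 = 1/0.64000 - 1 = 0.5625000
theta_max = asin(0.5625000) = 34.23 deg

34.23 deg


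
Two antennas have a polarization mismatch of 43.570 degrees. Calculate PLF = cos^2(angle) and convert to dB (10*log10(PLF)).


PLF_linear = cos^2(43.570 deg) = 0.5249478
PLF_dB = 10 * log10(0.5249478) = -2.799 dB

-2.799 dB


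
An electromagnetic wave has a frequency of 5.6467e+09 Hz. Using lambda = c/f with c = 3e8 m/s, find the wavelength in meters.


lambda = c / f = 3.0000e+08 / 5.6467e+09 = 0.05313 m

0.05313 m


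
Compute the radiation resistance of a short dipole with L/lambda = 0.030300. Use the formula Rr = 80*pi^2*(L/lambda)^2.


Rr = 80 * pi^2 * (0.030300)^2 = 80 * 9.869604 * 9.180900e-04 = 0.7249 ohm

0.7249 ohm


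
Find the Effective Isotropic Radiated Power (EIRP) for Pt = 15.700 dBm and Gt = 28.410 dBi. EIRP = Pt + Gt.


EIRP = Pt + Gt = 15.700 + 28.410 = 44.11 dBm

44.11 dBm


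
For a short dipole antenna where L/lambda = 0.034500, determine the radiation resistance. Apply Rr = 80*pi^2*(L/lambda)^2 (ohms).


Rr = 80 * pi^2 * (0.034500)^2 = 80 * 9.869604 * 1.190250e-03 = 0.9398 ohm

0.9398 ohm


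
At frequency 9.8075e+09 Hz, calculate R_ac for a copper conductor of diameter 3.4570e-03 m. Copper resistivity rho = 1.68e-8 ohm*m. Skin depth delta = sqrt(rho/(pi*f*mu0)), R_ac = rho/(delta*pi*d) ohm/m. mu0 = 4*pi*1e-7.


delta = sqrt(1.68e-8 / (pi * 9.8075e+09 * 4*pi*1e-7)) = 6.587121e-07 m
R_ac = 1.68e-8 / (6.587121e-07 * pi * 3.4570e-03) = 2.348 ohm/m

2.348 ohm/m


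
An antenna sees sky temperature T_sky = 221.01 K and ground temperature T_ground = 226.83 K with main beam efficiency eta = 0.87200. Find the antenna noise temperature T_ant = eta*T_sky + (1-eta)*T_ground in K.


T_ant = 0.87200 * 221.01 + (1 - 0.87200) * 226.83 = 221.8 K

221.8 K


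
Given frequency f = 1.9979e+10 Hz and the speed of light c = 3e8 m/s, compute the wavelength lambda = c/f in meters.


lambda = c / f = 3.0000e+08 / 1.9979e+10 = 0.01502 m

0.01502 m


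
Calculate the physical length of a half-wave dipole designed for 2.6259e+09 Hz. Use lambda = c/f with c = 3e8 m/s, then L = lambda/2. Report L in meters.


lambda = c / f = 3.0000e+08 / 2.6259e+09 = 0.1142465 m
L = lambda / 2 = 0.1142465 / 2 = 0.05712 m

0.05712 m


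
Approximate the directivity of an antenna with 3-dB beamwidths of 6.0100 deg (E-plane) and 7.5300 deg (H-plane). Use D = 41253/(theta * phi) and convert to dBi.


D_linear = 41253 / (6.0100 * 7.5300) = 911.5617
D_dBi = 10 * log10(911.5617) = 29.60 dBi

29.60 dBi


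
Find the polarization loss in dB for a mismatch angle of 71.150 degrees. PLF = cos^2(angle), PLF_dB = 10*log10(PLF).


PLF_linear = cos^2(71.150 deg) = 0.1043882
PLF_dB = 10 * log10(0.1043882) = -9.813 dB

-9.813 dB


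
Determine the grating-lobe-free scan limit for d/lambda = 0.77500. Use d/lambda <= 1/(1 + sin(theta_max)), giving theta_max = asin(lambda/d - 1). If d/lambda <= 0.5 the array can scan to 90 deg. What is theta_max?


lambda/d - 1 = 1/0.77500 - 1 = 0.2903226
theta_max = asin(0.2903226) = 16.88 deg

16.88 deg


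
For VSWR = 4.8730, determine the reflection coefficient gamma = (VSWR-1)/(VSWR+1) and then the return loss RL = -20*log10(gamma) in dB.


gamma = (4.8730 - 1) / (4.8730 + 1) = 0.6594585
RL = -20 * log10(0.6594585) = 3.616 dB

3.616 dB


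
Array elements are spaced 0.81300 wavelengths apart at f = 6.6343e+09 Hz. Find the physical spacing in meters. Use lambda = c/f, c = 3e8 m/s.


lambda = c / f = 3.0000e+08 / 6.6343e+09 = 0.04521954 m
d = 0.81300 * 0.04521954 = 0.03676 m

0.03676 m


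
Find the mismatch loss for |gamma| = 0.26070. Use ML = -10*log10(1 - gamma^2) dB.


ML = -10 * log10(1 - 0.26070^2) = -10 * log10(0.93203551) = 0.3057 dB

0.3057 dB


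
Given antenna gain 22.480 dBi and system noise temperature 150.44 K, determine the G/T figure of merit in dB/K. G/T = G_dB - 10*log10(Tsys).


G/T = 22.480 - 10*log10(150.44) = 22.480 - 21.77363 = 0.7064 dB/K

0.7064 dB/K


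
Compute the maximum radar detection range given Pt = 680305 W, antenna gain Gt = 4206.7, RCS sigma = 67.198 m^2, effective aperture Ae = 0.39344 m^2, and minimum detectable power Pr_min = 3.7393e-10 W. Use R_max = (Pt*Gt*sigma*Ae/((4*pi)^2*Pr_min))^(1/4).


R^4 = 680305*4206.7*67.198*0.39344 / ((4*pi)^2 * 3.7393e-10) = 1.281357e+18
R_max = 1.281357e+18^0.25 = 33645 m

33645 m


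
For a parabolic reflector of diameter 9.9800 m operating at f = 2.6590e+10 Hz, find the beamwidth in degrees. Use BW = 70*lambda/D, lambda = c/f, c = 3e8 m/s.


lambda = c / f = 3.0000e+08 / 2.6590e+10 = 0.01128244 m
BW = 70 * 0.01128244 / 9.9800 = 0.07914 deg

0.07914 deg


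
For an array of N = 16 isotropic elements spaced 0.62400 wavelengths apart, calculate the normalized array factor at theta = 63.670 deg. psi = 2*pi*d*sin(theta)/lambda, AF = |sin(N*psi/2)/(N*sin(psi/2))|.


psi = 2*pi*0.62400*sin(63.670 deg) = 3.513951 rad
AF = |sin(16*3.513951/2) / (16*sin(3.513951/2))| = 0.01030

0.01030


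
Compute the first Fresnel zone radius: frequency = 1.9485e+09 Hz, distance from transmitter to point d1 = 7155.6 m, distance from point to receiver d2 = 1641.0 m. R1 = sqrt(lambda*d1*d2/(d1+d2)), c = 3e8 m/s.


lambda = c / f = 3.0000e+08 / 1.9485e+09 = 0.1539646 m
R1 = sqrt(0.1539646 * 7155.6 * 1641.0 / (7155.6 + 1641.0)) = 14.34 m

14.34 m


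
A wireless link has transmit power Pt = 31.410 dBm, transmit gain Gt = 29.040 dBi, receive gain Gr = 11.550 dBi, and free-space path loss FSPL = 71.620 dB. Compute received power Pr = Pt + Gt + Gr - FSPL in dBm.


Pr = 31.410 + 29.040 + 11.550 - 71.620 = 0.38 dBm

0.38 dBm


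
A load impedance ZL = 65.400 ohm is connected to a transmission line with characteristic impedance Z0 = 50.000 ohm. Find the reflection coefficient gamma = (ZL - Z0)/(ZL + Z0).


gamma = (65.400 - 50.000) / (65.400 + 50.000) = 0.1334

0.1334


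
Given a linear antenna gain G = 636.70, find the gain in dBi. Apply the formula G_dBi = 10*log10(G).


G_dBi = 10 * log10(636.70) = 28.04 dBi

28.04 dBi


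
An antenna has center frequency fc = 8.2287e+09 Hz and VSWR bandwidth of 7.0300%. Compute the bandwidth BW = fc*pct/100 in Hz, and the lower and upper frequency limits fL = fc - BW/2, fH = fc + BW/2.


BW = 8.2287e+09 * 7.0300/100 = 5.784776e+08 Hz
fL = 8.2287e+09 - 5.784776e+08/2 = 7.939e+09 Hz
fH = 8.2287e+09 + 5.784776e+08/2 = 8.518e+09 Hz

BW=5.785e+08 Hz, fL=7.939e+09 Hz, fH=8.518e+09 Hz


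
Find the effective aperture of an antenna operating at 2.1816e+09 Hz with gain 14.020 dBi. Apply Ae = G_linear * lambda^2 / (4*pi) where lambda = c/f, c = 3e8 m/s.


lambda = c / f = 3.0000e+08 / 2.1816e+09 = 0.1375138 m
G_linear = 10^(14.020/10) = 25.23481
Ae = G_linear * lambda^2 / (4*pi) = 25.23481 * 0.1375138^2 / (4*pi) = 0.03797 m^2

0.03797 m^2


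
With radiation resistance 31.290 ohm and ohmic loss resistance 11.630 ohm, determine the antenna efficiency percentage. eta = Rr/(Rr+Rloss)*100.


eta = 31.290 / (31.290 + 11.630) * 100 = 72.90%

72.90%


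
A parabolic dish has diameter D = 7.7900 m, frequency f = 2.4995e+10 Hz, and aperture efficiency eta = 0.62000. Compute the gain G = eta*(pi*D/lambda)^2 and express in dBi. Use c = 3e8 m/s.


lambda = c / f = 3.0000e+08 / 2.4995e+10 = 0.01200240 m
G_linear = 0.62000 * (pi * 7.7900 / 0.01200240)^2 = 2.577687e+06
G_dBi = 10 * log10(2.577687e+06) = 64.11 dBi

64.11 dBi


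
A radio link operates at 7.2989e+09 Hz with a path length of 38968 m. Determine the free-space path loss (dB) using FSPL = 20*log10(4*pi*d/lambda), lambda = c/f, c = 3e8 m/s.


lambda = c / f = 3.0000e+08 / 7.2989e+09 = 0.04110208 m
FSPL = 20 * log10(4*pi*38968/0.04110208) = 141.5 dB

141.5 dB


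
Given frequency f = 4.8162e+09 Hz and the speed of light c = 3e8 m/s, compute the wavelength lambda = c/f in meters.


lambda = c / f = 3.0000e+08 / 4.8162e+09 = 0.06229 m

0.06229 m


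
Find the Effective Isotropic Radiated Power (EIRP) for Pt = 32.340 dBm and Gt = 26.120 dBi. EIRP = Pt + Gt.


EIRP = Pt + Gt = 32.340 + 26.120 = 58.46 dBm

58.46 dBm


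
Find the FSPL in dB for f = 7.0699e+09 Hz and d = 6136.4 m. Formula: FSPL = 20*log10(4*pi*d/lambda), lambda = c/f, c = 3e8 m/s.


lambda = c / f = 3.0000e+08 / 7.0699e+09 = 0.04243341 m
FSPL = 20 * log10(4*pi*6136.4/0.04243341) = 125.2 dB

125.2 dB


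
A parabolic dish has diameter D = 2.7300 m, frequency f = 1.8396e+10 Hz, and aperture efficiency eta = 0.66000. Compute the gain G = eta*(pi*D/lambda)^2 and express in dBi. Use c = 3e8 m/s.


lambda = c / f = 3.0000e+08 / 1.8396e+10 = 0.01630789 m
G_linear = 0.66000 * (pi * 2.7300 / 0.01630789)^2 = 182546.5
G_dBi = 10 * log10(182546.5) = 52.61 dBi

52.61 dBi


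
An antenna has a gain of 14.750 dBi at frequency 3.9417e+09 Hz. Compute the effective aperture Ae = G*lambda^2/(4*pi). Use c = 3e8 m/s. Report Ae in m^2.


lambda = c / f = 3.0000e+08 / 3.9417e+09 = 0.07610929 m
G_linear = 10^(14.750/10) = 29.85383
Ae = G_linear * lambda^2 / (4*pi) = 29.85383 * 0.07610929^2 / (4*pi) = 0.01376 m^2

0.01376 m^2


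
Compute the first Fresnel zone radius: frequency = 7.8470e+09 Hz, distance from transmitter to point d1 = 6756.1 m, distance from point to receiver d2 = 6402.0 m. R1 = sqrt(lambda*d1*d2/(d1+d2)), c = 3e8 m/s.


lambda = c / f = 3.0000e+08 / 7.8470e+09 = 0.03823117 m
R1 = sqrt(0.03823117 * 6756.1 * 6402.0 / (6756.1 + 6402.0)) = 11.21 m

11.21 m


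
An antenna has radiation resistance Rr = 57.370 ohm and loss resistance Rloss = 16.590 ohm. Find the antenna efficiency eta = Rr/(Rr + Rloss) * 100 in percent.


eta = 57.370 / (57.370 + 16.590) * 100 = 77.57%

77.57%


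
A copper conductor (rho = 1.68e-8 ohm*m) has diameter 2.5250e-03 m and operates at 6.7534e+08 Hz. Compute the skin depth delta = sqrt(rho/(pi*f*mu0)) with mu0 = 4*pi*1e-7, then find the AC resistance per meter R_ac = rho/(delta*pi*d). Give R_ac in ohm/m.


delta = sqrt(1.68e-8 / (pi * 6.7534e+08 * 4*pi*1e-7)) = 2.510230e-06 m
R_ac = 1.68e-8 / (2.510230e-06 * pi * 2.5250e-03) = 0.8437 ohm/m

0.8437 ohm/m


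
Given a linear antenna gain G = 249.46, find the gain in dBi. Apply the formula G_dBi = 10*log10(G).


G_dBi = 10 * log10(249.46) = 23.97 dBi

23.97 dBi


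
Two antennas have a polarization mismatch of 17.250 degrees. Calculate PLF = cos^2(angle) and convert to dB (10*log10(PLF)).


PLF_linear = cos^2(17.250 deg) = 0.9120631
PLF_dB = 10 * log10(0.9120631) = -0.3998 dB

-0.3998 dB


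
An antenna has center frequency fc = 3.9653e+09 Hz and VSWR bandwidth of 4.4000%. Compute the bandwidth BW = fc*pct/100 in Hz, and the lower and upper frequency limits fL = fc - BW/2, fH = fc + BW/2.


BW = 3.9653e+09 * 4.4000/100 = 1.744732e+08 Hz
fL = 3.9653e+09 - 1.744732e+08/2 = 3.878e+09 Hz
fH = 3.9653e+09 + 1.744732e+08/2 = 4.053e+09 Hz

BW=1.745e+08 Hz, fL=3.878e+09 Hz, fH=4.053e+09 Hz


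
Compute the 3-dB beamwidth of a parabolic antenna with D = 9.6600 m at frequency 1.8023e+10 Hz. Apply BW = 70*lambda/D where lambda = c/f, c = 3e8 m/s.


lambda = c / f = 3.0000e+08 / 1.8023e+10 = 0.01664540 m
BW = 70 * 0.01664540 / 9.6600 = 0.1206 deg

0.1206 deg


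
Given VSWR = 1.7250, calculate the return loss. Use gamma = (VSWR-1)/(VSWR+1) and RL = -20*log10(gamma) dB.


gamma = (1.7250 - 1) / (1.7250 + 1) = 0.2660550
RL = -20 * log10(0.2660550) = 11.50 dB

11.50 dB


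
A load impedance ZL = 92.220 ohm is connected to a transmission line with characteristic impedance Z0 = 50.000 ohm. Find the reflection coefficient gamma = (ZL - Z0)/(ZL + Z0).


gamma = (92.220 - 50.000) / (92.220 + 50.000) = 0.2969

0.2969


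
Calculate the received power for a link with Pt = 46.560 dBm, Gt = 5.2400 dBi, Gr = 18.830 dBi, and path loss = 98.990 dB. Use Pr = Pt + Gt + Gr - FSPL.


Pr = 46.560 + 5.2400 + 18.830 - 98.990 = -28.36 dBm

-28.36 dBm


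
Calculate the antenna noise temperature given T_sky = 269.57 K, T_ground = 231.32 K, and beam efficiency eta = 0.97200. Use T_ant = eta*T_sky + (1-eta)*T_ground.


T_ant = 0.97200 * 269.57 + (1 - 0.97200) * 231.32 = 268.5 K

268.5 K


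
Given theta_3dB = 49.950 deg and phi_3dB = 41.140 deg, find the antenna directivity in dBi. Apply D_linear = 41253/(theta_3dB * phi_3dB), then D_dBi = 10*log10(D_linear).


D_linear = 41253 / (49.950 * 41.140) = 20.07501
D_dBi = 10 * log10(20.07501) = 13.03 dBi

13.03 dBi


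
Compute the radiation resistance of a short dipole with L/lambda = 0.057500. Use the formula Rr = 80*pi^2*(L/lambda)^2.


Rr = 80 * pi^2 * (0.057500)^2 = 80 * 9.869604 * 3.306250e-03 = 2.611 ohm

2.611 ohm


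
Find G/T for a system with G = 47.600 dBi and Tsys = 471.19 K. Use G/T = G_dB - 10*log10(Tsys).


G/T = 47.600 - 10*log10(471.19) = 47.600 - 26.73196 = 20.87 dB/K

20.87 dB/K


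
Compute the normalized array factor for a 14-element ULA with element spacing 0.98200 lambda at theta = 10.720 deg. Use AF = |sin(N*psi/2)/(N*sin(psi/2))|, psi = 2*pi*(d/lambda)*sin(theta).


psi = 2*pi*0.98200*sin(10.720 deg) = 1.147696 rad
AF = |sin(14*1.147696/2) / (14*sin(1.147696/2))| = 0.1295

0.1295


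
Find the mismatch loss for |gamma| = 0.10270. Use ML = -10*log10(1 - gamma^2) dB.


ML = -10 * log10(1 - 0.10270^2) = -10 * log10(0.98945271) = 0.04605 dB

0.04605 dB


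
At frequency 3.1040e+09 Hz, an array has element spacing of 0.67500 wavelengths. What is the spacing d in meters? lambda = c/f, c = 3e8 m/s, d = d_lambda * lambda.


lambda = c / f = 3.0000e+08 / 3.1040e+09 = 0.09664948 m
d = 0.67500 * 0.09664948 = 0.06524 m

0.06524 m


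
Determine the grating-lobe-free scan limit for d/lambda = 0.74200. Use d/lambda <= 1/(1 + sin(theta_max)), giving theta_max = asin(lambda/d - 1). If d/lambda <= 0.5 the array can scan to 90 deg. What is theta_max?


lambda/d - 1 = 1/0.74200 - 1 = 0.3477089
theta_max = asin(0.3477089) = 20.35 deg

20.35 deg


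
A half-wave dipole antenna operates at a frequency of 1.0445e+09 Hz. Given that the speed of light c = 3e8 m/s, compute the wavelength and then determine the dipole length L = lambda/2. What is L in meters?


lambda = c / f = 3.0000e+08 / 1.0445e+09 = 0.2872188 m
L = lambda / 2 = 0.2872188 / 2 = 0.1436 m

0.1436 m


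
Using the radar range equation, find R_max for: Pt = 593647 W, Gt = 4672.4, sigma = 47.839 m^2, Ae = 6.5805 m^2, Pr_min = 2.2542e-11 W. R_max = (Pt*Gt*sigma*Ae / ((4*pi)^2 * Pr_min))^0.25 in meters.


R^4 = 593647*4672.4*47.839*6.5805 / ((4*pi)^2 * 2.2542e-11) = 2.452997e+20
R_max = 2.452997e+20^0.25 = 125148 m

125148 m


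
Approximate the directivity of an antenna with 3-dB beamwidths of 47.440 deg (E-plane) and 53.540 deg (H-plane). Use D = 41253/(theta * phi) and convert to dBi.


D_linear = 41253 / (47.440 * 53.540) = 16.24174
D_dBi = 10 * log10(16.24174) = 12.11 dBi

12.11 dBi


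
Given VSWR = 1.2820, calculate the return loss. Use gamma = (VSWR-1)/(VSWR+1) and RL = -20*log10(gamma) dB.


gamma = (1.2820 - 1) / (1.2820 + 1) = 0.1235758
RL = -20 * log10(0.1235758) = 18.16 dB

18.16 dB


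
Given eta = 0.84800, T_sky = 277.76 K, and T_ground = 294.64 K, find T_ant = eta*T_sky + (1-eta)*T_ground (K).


T_ant = 0.84800 * 277.76 + (1 - 0.84800) * 294.64 = 280.3 K

280.3 K


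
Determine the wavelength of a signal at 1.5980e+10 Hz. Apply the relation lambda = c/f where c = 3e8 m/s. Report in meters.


lambda = c / f = 3.0000e+08 / 1.5980e+10 = 0.01877 m

0.01877 m


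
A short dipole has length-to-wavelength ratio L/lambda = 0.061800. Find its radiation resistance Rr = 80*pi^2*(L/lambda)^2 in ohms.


Rr = 80 * pi^2 * (0.061800)^2 = 80 * 9.869604 * 3.819240e-03 = 3.016 ohm

3.016 ohm


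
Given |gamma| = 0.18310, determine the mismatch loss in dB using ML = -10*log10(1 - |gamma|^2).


ML = -10 * log10(1 - 0.18310^2) = -10 * log10(0.96647439) = 0.1481 dB

0.1481 dB


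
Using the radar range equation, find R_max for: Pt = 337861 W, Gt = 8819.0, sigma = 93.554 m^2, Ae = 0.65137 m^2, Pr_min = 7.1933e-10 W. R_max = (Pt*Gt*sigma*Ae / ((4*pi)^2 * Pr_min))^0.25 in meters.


R^4 = 337861*8819.0*93.554*0.65137 / ((4*pi)^2 * 7.1933e-10) = 1.598452e+18
R_max = 1.598452e+18^0.25 = 35557 m

35557 m


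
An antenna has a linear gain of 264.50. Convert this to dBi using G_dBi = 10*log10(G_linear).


G_dBi = 10 * log10(264.50) = 24.22 dBi

24.22 dBi


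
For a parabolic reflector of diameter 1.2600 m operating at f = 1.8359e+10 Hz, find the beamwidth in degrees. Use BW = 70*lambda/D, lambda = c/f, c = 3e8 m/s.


lambda = c / f = 3.0000e+08 / 1.8359e+10 = 0.01634076 m
BW = 70 * 0.01634076 / 1.2600 = 0.9078 deg

0.9078 deg


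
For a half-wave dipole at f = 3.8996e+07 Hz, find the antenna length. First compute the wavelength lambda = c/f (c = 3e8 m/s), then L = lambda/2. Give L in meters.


lambda = c / f = 3.0000e+08 / 3.8996e+07 = 7.693097 m
L = lambda / 2 = 7.693097 / 2 = 3.847 m

3.847 m


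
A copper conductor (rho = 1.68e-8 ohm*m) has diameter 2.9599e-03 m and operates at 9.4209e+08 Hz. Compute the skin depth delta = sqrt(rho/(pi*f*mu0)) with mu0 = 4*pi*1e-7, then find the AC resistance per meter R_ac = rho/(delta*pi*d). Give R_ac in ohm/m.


delta = sqrt(1.68e-8 / (pi * 9.4209e+08 * 4*pi*1e-7)) = 2.125341e-06 m
R_ac = 1.68e-8 / (2.125341e-06 * pi * 2.9599e-03) = 0.8501 ohm/m

0.8501 ohm/m


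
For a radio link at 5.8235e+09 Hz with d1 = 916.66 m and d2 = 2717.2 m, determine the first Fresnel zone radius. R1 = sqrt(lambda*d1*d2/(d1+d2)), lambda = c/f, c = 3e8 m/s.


lambda = c / f = 3.0000e+08 / 5.8235e+09 = 0.05151541 m
R1 = sqrt(0.05151541 * 916.66 * 2717.2 / (916.66 + 2717.2)) = 5.942 m

5.942 m


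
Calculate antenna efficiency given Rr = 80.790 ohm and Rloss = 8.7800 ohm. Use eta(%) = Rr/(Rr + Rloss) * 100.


eta = 80.790 / (80.790 + 8.7800) * 100 = 90.20%

90.20%


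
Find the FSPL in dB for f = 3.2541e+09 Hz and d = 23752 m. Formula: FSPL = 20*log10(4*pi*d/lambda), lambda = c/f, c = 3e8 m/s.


lambda = c / f = 3.0000e+08 / 3.2541e+09 = 0.09219139 m
FSPL = 20 * log10(4*pi*23752/0.09219139) = 130.2 dB

130.2 dB


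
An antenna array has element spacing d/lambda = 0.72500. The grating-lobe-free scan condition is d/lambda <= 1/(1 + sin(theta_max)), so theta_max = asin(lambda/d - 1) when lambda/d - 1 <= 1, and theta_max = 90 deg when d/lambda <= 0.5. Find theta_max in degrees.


lambda/d - 1 = 1/0.72500 - 1 = 0.3793103
theta_max = asin(0.3793103) = 22.29 deg

22.29 deg


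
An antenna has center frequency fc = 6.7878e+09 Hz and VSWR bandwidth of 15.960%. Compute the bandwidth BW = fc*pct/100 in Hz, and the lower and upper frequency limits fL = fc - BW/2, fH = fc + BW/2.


BW = 6.7878e+09 * 15.960/100 = 1.083333e+09 Hz
fL = 6.7878e+09 - 1.083333e+09/2 = 6.246e+09 Hz
fH = 6.7878e+09 + 1.083333e+09/2 = 7.329e+09 Hz

BW=1.083e+09 Hz, fL=6.246e+09 Hz, fH=7.329e+09 Hz


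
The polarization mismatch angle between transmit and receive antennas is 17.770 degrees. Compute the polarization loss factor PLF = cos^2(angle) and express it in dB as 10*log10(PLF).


PLF_linear = cos^2(17.770 deg) = 0.9068550
PLF_dB = 10 * log10(0.9068550) = -0.4246 dB

-0.4246 dB


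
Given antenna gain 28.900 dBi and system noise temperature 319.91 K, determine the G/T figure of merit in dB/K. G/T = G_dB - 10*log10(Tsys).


G/T = 28.900 - 10*log10(319.91) = 28.900 - 25.05028 = 3.850 dB/K

3.850 dB/K


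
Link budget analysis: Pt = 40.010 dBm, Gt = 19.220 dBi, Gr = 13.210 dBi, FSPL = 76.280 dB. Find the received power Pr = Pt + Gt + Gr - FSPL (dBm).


Pr = 40.010 + 19.220 + 13.210 - 76.280 = -3.84 dBm

-3.84 dBm


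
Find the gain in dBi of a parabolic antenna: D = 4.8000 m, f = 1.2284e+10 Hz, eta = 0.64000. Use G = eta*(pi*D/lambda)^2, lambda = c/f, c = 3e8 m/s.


lambda = c / f = 3.0000e+08 / 1.2284e+10 = 0.02442201 m
G_linear = 0.64000 * (pi * 4.8000 / 0.02442201)^2 = 244005.4
G_dBi = 10 * log10(244005.4) = 53.87 dBi

53.87 dBi


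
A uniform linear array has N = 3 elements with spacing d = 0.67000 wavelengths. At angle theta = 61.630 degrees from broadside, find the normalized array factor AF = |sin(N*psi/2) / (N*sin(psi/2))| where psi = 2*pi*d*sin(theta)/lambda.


psi = 2*pi*0.67000*sin(61.630 deg) = 3.704135 rad
AF = |sin(3*3.704135/2) / (3*sin(3.704135/2))| = 0.2306

0.2306


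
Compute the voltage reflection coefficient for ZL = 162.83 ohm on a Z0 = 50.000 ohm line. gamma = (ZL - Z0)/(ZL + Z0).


gamma = (162.83 - 50.000) / (162.83 + 50.000) = 0.5301

0.5301


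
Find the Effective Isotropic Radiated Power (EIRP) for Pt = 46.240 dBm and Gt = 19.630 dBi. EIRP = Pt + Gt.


EIRP = Pt + Gt = 46.240 + 19.630 = 65.87 dBm

65.87 dBm


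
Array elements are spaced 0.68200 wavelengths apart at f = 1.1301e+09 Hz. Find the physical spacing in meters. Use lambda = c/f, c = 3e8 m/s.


lambda = c / f = 3.0000e+08 / 1.1301e+09 = 0.2654632 m
d = 0.68200 * 0.2654632 = 0.1810 m

0.1810 m
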